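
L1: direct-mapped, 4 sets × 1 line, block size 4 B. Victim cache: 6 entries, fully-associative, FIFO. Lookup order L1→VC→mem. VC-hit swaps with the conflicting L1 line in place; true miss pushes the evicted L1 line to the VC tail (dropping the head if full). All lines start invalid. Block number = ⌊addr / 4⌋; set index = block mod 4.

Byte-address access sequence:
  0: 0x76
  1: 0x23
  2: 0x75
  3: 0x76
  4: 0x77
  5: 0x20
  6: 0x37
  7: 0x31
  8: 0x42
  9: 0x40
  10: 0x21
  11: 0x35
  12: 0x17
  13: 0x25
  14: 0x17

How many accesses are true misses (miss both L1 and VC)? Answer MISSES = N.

MISSES = 7

0: 0x76 (blk 29, set 1) → MISS  vc=[]
1: 0x23 (blk 8, set 0) → MISS  vc=[]
2: 0x75 (blk 29, set 1) → L1-HIT  vc=[]
3: 0x76 (blk 29, set 1) → L1-HIT  vc=[]
4: 0x77 (blk 29, set 1) → L1-HIT  vc=[]
5: 0x20 (blk 8, set 0) → L1-HIT  vc=[]
6: 0x37 (blk 13, set 1) → MISS  vc=[29]
7: 0x31 (blk 12, set 0) → MISS  vc=[29, 8]
8: 0x42 (blk 16, set 0) → MISS  vc=[29, 8, 12]
9: 0x40 (blk 16, set 0) → L1-HIT  vc=[29, 8, 12]
10: 0x21 (blk 8, set 0) → VC-HIT  vc=[29, 16, 12]
11: 0x35 (blk 13, set 1) → L1-HIT  vc=[29, 16, 12]
12: 0x17 (blk 5, set 1) → MISS  vc=[29, 16, 12, 13]
13: 0x25 (blk 9, set 1) → MISS  vc=[29, 16, 12, 13, 5]
14: 0x17 (blk 5, set 1) → VC-HIT  vc=[29, 16, 12, 13, 9]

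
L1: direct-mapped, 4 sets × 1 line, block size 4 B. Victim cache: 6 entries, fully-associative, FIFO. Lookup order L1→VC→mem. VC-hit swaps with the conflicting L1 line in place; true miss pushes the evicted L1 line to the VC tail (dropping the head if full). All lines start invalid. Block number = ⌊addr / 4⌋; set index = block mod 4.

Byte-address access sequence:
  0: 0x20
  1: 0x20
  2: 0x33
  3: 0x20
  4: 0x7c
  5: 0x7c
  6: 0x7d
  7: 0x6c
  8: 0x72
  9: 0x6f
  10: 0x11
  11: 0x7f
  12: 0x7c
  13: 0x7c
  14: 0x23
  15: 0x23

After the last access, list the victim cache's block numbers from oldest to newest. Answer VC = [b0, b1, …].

#0 0x20→b8/s0 MISS; vc=[]
#1 0x20→b8/s0 L1-HIT; vc=[]
#2 0x33→b12/s0 MISS; vc=[8]
#3 0x20→b8/s0 VC-HIT; vc=[12]
#4 0x7c→b31/s3 MISS; vc=[12]
#5 0x7c→b31/s3 L1-HIT; vc=[12]
#6 0x7d→b31/s3 L1-HIT; vc=[12]
#7 0x6c→b27/s3 MISS; vc=[12,31]
#8 0x72→b28/s0 MISS; vc=[12,31,8]
#9 0x6f→b27/s3 L1-HIT; vc=[12,31,8]
#10 0x11→b4/s0 MISS; vc=[12,31,8,28]
#11 0x7f→b31/s3 VC-HIT; vc=[12,27,8,28]
#12 0x7c→b31/s3 L1-HIT; vc=[12,27,8,28]
#13 0x7c→b31/s3 L1-HIT; vc=[12,27,8,28]
#14 0x23→b8/s0 VC-HIT; vc=[12,27,4,28]
#15 0x23→b8/s0 L1-HIT; vc=[12,27,4,28]

VC = [12, 27, 4, 28]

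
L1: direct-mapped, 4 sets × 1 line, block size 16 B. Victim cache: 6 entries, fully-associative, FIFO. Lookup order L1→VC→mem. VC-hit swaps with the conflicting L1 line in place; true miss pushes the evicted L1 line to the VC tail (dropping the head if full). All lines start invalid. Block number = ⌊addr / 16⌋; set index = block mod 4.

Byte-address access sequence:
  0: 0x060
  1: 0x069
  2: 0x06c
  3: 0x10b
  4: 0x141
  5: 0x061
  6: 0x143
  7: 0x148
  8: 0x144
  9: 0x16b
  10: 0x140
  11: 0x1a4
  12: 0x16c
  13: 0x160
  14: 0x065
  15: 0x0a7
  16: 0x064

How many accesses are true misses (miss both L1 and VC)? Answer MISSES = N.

0: 0x60 (blk 6, set 2) → MISS  vc=[]
1: 0x69 (blk 6, set 2) → L1-HIT  vc=[]
2: 0x6c (blk 6, set 2) → L1-HIT  vc=[]
3: 0x10b (blk 16, set 0) → MISS  vc=[]
4: 0x141 (blk 20, set 0) → MISS  vc=[16]
5: 0x61 (blk 6, set 2) → L1-HIT  vc=[16]
6: 0x143 (blk 20, set 0) → L1-HIT  vc=[16]
7: 0x148 (blk 20, set 0) → L1-HIT  vc=[16]
8: 0x144 (blk 20, set 0) → L1-HIT  vc=[16]
9: 0x16b (blk 22, set 2) → MISS  vc=[16, 6]
10: 0x140 (blk 20, set 0) → L1-HIT  vc=[16, 6]
11: 0x1a4 (blk 26, set 2) → MISS  vc=[16, 6, 22]
12: 0x16c (blk 22, set 2) → VC-HIT  vc=[16, 6, 26]
13: 0x160 (blk 22, set 2) → L1-HIT  vc=[16, 6, 26]
14: 0x65 (blk 6, set 2) → VC-HIT  vc=[16, 22, 26]
15: 0xa7 (blk 10, set 2) → MISS  vc=[16, 22, 26, 6]
16: 0x64 (blk 6, set 2) → VC-HIT  vc=[16, 22, 26, 10]

MISSES = 6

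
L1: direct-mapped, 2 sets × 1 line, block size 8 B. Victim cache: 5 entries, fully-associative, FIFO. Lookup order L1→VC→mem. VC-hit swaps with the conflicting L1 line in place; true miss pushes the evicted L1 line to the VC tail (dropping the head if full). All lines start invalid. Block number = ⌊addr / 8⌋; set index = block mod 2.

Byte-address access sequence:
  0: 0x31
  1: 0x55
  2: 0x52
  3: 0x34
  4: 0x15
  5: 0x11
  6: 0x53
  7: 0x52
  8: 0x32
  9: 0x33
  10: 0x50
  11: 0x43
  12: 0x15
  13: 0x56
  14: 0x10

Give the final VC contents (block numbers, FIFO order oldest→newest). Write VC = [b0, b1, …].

  [0] addr=0x31 blk=6 s=0: MISS | VC []
  [1] addr=0x55 blk=10 s=0: MISS | VC [6]
  [2] addr=0x52 blk=10 s=0: L1-HIT | VC [6]
  [3] addr=0x34 blk=6 s=0: VC-HIT | VC [10]
  [4] addr=0x15 blk=2 s=0: MISS | VC [10, 6]
  [5] addr=0x11 blk=2 s=0: L1-HIT | VC [10, 6]
  [6] addr=0x53 blk=10 s=0: VC-HIT | VC [2, 6]
  [7] addr=0x52 blk=10 s=0: L1-HIT | VC [2, 6]
  [8] addr=0x32 blk=6 s=0: VC-HIT | VC [2, 10]
  [9] addr=0x33 blk=6 s=0: L1-HIT | VC [2, 10]
  [10] addr=0x50 blk=10 s=0: VC-HIT | VC [2, 6]
  [11] addr=0x43 blk=8 s=0: MISS | VC [2, 6, 10]
  [12] addr=0x15 blk=2 s=0: VC-HIT | VC [8, 6, 10]
  [13] addr=0x56 blk=10 s=0: VC-HIT | VC [8, 6, 2]
  [14] addr=0x10 blk=2 s=0: VC-HIT | VC [8, 6, 10]

VC = [8, 6, 10]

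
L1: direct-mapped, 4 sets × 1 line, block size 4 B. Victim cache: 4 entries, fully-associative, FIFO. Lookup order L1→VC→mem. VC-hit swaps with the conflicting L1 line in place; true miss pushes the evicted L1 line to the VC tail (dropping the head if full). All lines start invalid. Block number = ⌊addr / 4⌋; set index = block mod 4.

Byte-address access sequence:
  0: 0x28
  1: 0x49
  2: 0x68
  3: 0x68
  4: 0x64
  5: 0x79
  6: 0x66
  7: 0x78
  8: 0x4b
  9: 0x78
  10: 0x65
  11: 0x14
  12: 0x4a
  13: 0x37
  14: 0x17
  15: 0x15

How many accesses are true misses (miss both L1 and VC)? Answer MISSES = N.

MISSES = 7

0: 0x28 (blk 10, set 2) → MISS  vc=[]
1: 0x49 (blk 18, set 2) → MISS  vc=[10]
2: 0x68 (blk 26, set 2) → MISS  vc=[10, 18]
3: 0x68 (blk 26, set 2) → L1-HIT  vc=[10, 18]
4: 0x64 (blk 25, set 1) → MISS  vc=[10, 18]
5: 0x79 (blk 30, set 2) → MISS  vc=[10, 18, 26]
6: 0x66 (blk 25, set 1) → L1-HIT  vc=[10, 18, 26]
7: 0x78 (blk 30, set 2) → L1-HIT  vc=[10, 18, 26]
8: 0x4b (blk 18, set 2) → VC-HIT  vc=[10, 30, 26]
9: 0x78 (blk 30, set 2) → VC-HIT  vc=[10, 18, 26]
10: 0x65 (blk 25, set 1) → L1-HIT  vc=[10, 18, 26]
11: 0x14 (blk 5, set 1) → MISS  vc=[10, 18, 26, 25]
12: 0x4a (blk 18, set 2) → VC-HIT  vc=[10, 30, 26, 25]
13: 0x37 (blk 13, set 1) → MISS  vc=[30, 26, 25, 5]
14: 0x17 (blk 5, set 1) → VC-HIT  vc=[30, 26, 25, 13]
15: 0x15 (blk 5, set 1) → L1-HIT  vc=[30, 26, 25, 13]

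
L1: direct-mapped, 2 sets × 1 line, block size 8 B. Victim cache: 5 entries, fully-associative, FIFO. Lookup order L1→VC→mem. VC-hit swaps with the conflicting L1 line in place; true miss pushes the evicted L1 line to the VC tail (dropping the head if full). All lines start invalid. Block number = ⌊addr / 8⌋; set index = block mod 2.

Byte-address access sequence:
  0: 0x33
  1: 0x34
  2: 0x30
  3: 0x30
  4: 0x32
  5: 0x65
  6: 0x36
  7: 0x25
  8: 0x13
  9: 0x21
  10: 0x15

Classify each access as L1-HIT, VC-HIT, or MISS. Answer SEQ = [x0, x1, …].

SEQ = [MISS, L1-HIT, L1-HIT, L1-HIT, L1-HIT, MISS, VC-HIT, MISS, MISS, VC-HIT, VC-HIT]

#0 0x33→b6/s0 MISS; vc=[]
#1 0x34→b6/s0 L1-HIT; vc=[]
#2 0x30→b6/s0 L1-HIT; vc=[]
#3 0x30→b6/s0 L1-HIT; vc=[]
#4 0x32→b6/s0 L1-HIT; vc=[]
#5 0x65→b12/s0 MISS; vc=[6]
#6 0x36→b6/s0 VC-HIT; vc=[12]
#7 0x25→b4/s0 MISS; vc=[12,6]
#8 0x13→b2/s0 MISS; vc=[12,6,4]
#9 0x21→b4/s0 VC-HIT; vc=[12,6,2]
#10 0x15→b2/s0 VC-HIT; vc=[12,6,4]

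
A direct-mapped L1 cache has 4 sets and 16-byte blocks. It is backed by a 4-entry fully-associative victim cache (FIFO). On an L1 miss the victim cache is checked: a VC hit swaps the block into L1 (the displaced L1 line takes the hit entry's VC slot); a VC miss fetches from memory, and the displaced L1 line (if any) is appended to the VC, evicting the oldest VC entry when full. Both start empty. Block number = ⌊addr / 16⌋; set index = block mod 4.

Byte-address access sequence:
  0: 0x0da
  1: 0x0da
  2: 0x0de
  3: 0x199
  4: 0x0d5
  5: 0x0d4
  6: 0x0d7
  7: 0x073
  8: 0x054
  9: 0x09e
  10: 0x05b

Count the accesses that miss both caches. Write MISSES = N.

MISSES = 5

#0 0xda→b13/s1 MISS; vc=[]
#1 0xda→b13/s1 L1-HIT; vc=[]
#2 0xde→b13/s1 L1-HIT; vc=[]
#3 0x199→b25/s1 MISS; vc=[13]
#4 0xd5→b13/s1 VC-HIT; vc=[25]
#5 0xd4→b13/s1 L1-HIT; vc=[25]
#6 0xd7→b13/s1 L1-HIT; vc=[25]
#7 0x73→b7/s3 MISS; vc=[25]
#8 0x54→b5/s1 MISS; vc=[25,13]
#9 0x9e→b9/s1 MISS; vc=[25,13,5]
#10 0x5b→b5/s1 VC-HIT; vc=[25,13,9]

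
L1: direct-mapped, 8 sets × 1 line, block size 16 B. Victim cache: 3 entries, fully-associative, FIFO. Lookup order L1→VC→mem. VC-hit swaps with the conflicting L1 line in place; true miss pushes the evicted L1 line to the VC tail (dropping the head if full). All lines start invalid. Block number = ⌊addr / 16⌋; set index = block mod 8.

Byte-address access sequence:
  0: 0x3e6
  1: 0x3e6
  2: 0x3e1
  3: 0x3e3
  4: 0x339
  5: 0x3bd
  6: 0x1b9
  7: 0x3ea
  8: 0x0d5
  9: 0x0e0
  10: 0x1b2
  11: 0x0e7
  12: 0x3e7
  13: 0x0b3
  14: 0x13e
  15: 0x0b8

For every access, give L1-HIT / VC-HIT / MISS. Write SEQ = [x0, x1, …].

SEQ = [MISS, L1-HIT, L1-HIT, L1-HIT, MISS, MISS, MISS, L1-HIT, MISS, MISS, L1-HIT, L1-HIT, VC-HIT, MISS, MISS, VC-HIT]

#0 0x3e6→b62/s6 MISS; vc=[]
#1 0x3e6→b62/s6 L1-HIT; vc=[]
#2 0x3e1→b62/s6 L1-HIT; vc=[]
#3 0x3e3→b62/s6 L1-HIT; vc=[]
#4 0x339→b51/s3 MISS; vc=[]
#5 0x3bd→b59/s3 MISS; vc=[51]
#6 0x1b9→b27/s3 MISS; vc=[51,59]
#7 0x3ea→b62/s6 L1-HIT; vc=[51,59]
#8 0xd5→b13/s5 MISS; vc=[51,59]
#9 0xe0→b14/s6 MISS; vc=[51,59,62]
#10 0x1b2→b27/s3 L1-HIT; vc=[51,59,62]
#11 0xe7→b14/s6 L1-HIT; vc=[51,59,62]
#12 0x3e7→b62/s6 VC-HIT; vc=[51,59,14]
#13 0xb3→b11/s3 MISS; vc=[59,14,27]
#14 0x13e→b19/s3 MISS; vc=[14,27,11]
#15 0xb8→b11/s3 VC-HIT; vc=[14,27,19]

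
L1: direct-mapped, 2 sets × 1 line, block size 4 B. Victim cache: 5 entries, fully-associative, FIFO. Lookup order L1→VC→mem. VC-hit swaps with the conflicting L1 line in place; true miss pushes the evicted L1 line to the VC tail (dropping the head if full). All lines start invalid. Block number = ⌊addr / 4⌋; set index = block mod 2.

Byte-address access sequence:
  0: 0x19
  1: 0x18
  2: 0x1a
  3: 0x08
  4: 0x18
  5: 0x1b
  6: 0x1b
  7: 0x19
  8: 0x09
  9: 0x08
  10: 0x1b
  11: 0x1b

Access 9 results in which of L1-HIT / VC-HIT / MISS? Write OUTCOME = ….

OUTCOME = L1-HIT

  [0] addr=0x19 blk=6 s=0: MISS | VC []
  [1] addr=0x18 blk=6 s=0: L1-HIT | VC []
  [2] addr=0x1a blk=6 s=0: L1-HIT | VC []
  [3] addr=0x8 blk=2 s=0: MISS | VC [6]
  [4] addr=0x18 blk=6 s=0: VC-HIT | VC [2]
  [5] addr=0x1b blk=6 s=0: L1-HIT | VC [2]
  [6] addr=0x1b blk=6 s=0: L1-HIT | VC [2]
  [7] addr=0x19 blk=6 s=0: L1-HIT | VC [2]
  [8] addr=0x9 blk=2 s=0: VC-HIT | VC [6]
  [9] addr=0x8 blk=2 s=0: L1-HIT | VC [6]
  [10] addr=0x1b blk=6 s=0: VC-HIT | VC [2]
  [11] addr=0x1b blk=6 s=0: L1-HIT | VC [2]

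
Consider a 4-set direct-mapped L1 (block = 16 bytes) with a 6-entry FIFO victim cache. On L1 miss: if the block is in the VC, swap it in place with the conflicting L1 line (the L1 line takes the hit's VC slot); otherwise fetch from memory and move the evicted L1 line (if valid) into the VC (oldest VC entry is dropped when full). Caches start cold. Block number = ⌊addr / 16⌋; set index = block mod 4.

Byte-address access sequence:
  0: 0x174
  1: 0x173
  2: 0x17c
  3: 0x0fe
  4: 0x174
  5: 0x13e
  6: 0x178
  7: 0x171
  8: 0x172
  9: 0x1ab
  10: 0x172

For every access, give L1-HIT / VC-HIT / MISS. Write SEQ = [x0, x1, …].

SEQ = [MISS, L1-HIT, L1-HIT, MISS, VC-HIT, MISS, VC-HIT, L1-HIT, L1-HIT, MISS, L1-HIT]

#0 0x174→b23/s3 MISS; vc=[]
#1 0x173→b23/s3 L1-HIT; vc=[]
#2 0x17c→b23/s3 L1-HIT; vc=[]
#3 0xfe→b15/s3 MISS; vc=[23]
#4 0x174→b23/s3 VC-HIT; vc=[15]
#5 0x13e→b19/s3 MISS; vc=[15,23]
#6 0x178→b23/s3 VC-HIT; vc=[15,19]
#7 0x171→b23/s3 L1-HIT; vc=[15,19]
#8 0x172→b23/s3 L1-HIT; vc=[15,19]
#9 0x1ab→b26/s2 MISS; vc=[15,19]
#10 0x172→b23/s3 L1-HIT; vc=[15,19]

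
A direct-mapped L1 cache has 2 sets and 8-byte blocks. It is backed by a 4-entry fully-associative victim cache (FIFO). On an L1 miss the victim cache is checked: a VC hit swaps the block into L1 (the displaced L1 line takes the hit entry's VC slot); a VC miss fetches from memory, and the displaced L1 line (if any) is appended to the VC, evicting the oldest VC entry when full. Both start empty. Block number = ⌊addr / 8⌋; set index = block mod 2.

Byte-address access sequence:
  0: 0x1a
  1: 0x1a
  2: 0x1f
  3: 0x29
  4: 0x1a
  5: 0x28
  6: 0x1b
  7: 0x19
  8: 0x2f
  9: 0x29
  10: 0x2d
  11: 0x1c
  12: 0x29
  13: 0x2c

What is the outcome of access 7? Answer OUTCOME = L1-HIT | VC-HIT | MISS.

OUTCOME = L1-HIT

#0 0x1a→b3/s1 MISS; vc=[]
#1 0x1a→b3/s1 L1-HIT; vc=[]
#2 0x1f→b3/s1 L1-HIT; vc=[]
#3 0x29→b5/s1 MISS; vc=[3]
#4 0x1a→b3/s1 VC-HIT; vc=[5]
#5 0x28→b5/s1 VC-HIT; vc=[3]
#6 0x1b→b3/s1 VC-HIT; vc=[5]
#7 0x19→b3/s1 L1-HIT; vc=[5]
#8 0x2f→b5/s1 VC-HIT; vc=[3]
#9 0x29→b5/s1 L1-HIT; vc=[3]
#10 0x2d→b5/s1 L1-HIT; vc=[3]
#11 0x1c→b3/s1 VC-HIT; vc=[5]
#12 0x29→b5/s1 VC-HIT; vc=[3]
#13 0x2c→b5/s1 L1-HIT; vc=[3]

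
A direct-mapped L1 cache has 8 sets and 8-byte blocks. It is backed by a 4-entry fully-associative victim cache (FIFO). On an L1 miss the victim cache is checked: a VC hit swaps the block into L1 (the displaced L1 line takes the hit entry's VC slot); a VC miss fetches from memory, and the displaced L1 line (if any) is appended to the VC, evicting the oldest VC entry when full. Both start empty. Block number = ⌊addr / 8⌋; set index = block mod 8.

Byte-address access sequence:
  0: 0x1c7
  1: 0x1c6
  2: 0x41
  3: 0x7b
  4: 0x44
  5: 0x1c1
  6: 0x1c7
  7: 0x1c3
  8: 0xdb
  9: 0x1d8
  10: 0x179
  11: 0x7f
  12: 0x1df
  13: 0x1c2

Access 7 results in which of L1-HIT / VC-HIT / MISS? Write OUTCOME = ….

OUTCOME = L1-HIT

  [0] addr=0x1c7 blk=56 s=0: MISS | VC []
  [1] addr=0x1c6 blk=56 s=0: L1-HIT | VC []
  [2] addr=0x41 blk=8 s=0: MISS | VC [56]
  [3] addr=0x7b blk=15 s=7: MISS | VC [56]
  [4] addr=0x44 blk=8 s=0: L1-HIT | VC [56]
  [5] addr=0x1c1 blk=56 s=0: VC-HIT | VC [8]
  [6] addr=0x1c7 blk=56 s=0: L1-HIT | VC [8]
  [7] addr=0x1c3 blk=56 s=0: L1-HIT | VC [8]
  [8] addr=0xdb blk=27 s=3: MISS | VC [8]
  [9] addr=0x1d8 blk=59 s=3: MISS | VC [8, 27]
  [10] addr=0x179 blk=47 s=7: MISS | VC [8, 27, 15]
  [11] addr=0x7f blk=15 s=7: VC-HIT | VC [8, 27, 47]
  [12] addr=0x1df blk=59 s=3: L1-HIT | VC [8, 27, 47]
  [13] addr=0x1c2 blk=56 s=0: L1-HIT | VC [8, 27, 47]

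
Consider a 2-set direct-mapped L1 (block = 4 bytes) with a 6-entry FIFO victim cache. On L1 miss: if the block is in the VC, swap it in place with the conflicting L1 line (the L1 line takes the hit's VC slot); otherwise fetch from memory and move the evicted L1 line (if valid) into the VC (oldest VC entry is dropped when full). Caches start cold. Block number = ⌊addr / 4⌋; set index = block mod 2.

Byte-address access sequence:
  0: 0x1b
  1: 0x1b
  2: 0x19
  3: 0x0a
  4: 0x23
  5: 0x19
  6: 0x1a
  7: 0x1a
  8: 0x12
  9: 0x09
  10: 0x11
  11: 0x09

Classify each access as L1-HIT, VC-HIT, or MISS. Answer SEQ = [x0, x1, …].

0: 0x1b (blk 6, set 0) → MISS  vc=[]
1: 0x1b (blk 6, set 0) → L1-HIT  vc=[]
2: 0x19 (blk 6, set 0) → L1-HIT  vc=[]
3: 0xa (blk 2, set 0) → MISS  vc=[6]
4: 0x23 (blk 8, set 0) → MISS  vc=[6, 2]
5: 0x19 (blk 6, set 0) → VC-HIT  vc=[8, 2]
6: 0x1a (blk 6, set 0) → L1-HIT  vc=[8, 2]
7: 0x1a (blk 6, set 0) → L1-HIT  vc=[8, 2]
8: 0x12 (blk 4, set 0) → MISS  vc=[8, 2, 6]
9: 0x9 (blk 2, set 0) → VC-HIT  vc=[8, 4, 6]
10: 0x11 (blk 4, set 0) → VC-HIT  vc=[8, 2, 6]
11: 0x9 (blk 2, set 0) → VC-HIT  vc=[8, 4, 6]

SEQ = [MISS, L1-HIT, L1-HIT, MISS, MISS, VC-HIT, L1-HIT, L1-HIT, MISS, VC-HIT, VC-HIT, VC-HIT]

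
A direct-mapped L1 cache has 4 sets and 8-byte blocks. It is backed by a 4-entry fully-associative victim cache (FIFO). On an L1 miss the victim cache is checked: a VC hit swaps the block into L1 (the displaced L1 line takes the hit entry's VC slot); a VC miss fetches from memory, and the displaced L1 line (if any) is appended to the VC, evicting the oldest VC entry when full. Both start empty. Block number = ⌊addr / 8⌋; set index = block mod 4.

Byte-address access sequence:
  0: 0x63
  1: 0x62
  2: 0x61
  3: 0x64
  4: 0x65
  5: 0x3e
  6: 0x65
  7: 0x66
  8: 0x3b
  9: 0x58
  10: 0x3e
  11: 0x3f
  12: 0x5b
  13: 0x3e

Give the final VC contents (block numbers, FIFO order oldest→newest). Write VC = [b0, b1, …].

#0 0x63→b12/s0 MISS; vc=[]
#1 0x62→b12/s0 L1-HIT; vc=[]
#2 0x61→b12/s0 L1-HIT; vc=[]
#3 0x64→b12/s0 L1-HIT; vc=[]
#4 0x65→b12/s0 L1-HIT; vc=[]
#5 0x3e→b7/s3 MISS; vc=[]
#6 0x65→b12/s0 L1-HIT; vc=[]
#7 0x66→b12/s0 L1-HIT; vc=[]
#8 0x3b→b7/s3 L1-HIT; vc=[]
#9 0x58→b11/s3 MISS; vc=[7]
#10 0x3e→b7/s3 VC-HIT; vc=[11]
#11 0x3f→b7/s3 L1-HIT; vc=[11]
#12 0x5b→b11/s3 VC-HIT; vc=[7]
#13 0x3e→b7/s3 VC-HIT; vc=[11]

VC = [11]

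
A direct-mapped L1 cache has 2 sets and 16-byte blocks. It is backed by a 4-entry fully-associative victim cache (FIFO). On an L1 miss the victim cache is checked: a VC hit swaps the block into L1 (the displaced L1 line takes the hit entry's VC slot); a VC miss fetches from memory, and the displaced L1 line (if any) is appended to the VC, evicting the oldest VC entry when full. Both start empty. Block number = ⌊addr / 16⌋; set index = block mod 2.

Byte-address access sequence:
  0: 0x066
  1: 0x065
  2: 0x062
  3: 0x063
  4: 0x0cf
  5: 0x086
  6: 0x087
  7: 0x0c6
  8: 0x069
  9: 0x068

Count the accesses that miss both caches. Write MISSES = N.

  [0] addr=0x66 blk=6 s=0: MISS | VC []
  [1] addr=0x65 blk=6 s=0: L1-HIT | VC []
  [2] addr=0x62 blk=6 s=0: L1-HIT | VC []
  [3] addr=0x63 blk=6 s=0: L1-HIT | VC []
  [4] addr=0xcf blk=12 s=0: MISS | VC [6]
  [5] addr=0x86 blk=8 s=0: MISS | VC [6, 12]
  [6] addr=0x87 blk=8 s=0: L1-HIT | VC [6, 12]
  [7] addr=0xc6 blk=12 s=0: VC-HIT | VC [6, 8]
  [8] addr=0x69 blk=6 s=0: VC-HIT | VC [12, 8]
  [9] addr=0x68 blk=6 s=0: L1-HIT | VC [12, 8]

MISSES = 3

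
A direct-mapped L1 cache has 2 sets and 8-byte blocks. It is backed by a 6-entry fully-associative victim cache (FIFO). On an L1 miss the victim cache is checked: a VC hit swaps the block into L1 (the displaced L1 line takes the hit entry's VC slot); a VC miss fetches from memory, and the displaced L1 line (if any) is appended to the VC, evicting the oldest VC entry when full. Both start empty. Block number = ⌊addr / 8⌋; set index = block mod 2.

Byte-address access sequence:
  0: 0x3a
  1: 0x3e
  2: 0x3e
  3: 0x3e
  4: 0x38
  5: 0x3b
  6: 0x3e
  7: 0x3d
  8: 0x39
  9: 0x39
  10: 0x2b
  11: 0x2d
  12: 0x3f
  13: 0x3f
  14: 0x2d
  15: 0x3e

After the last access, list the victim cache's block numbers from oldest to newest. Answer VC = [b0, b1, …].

VC = [5]

#0 0x3a→b7/s1 MISS; vc=[]
#1 0x3e→b7/s1 L1-HIT; vc=[]
#2 0x3e→b7/s1 L1-HIT; vc=[]
#3 0x3e→b7/s1 L1-HIT; vc=[]
#4 0x38→b7/s1 L1-HIT; vc=[]
#5 0x3b→b7/s1 L1-HIT; vc=[]
#6 0x3e→b7/s1 L1-HIT; vc=[]
#7 0x3d→b7/s1 L1-HIT; vc=[]
#8 0x39→b7/s1 L1-HIT; vc=[]
#9 0x39→b7/s1 L1-HIT; vc=[]
#10 0x2b→b5/s1 MISS; vc=[7]
#11 0x2d→b5/s1 L1-HIT; vc=[7]
#12 0x3f→b7/s1 VC-HIT; vc=[5]
#13 0x3f→b7/s1 L1-HIT; vc=[5]
#14 0x2d→b5/s1 VC-HIT; vc=[7]
#15 0x3e→b7/s1 VC-HIT; vc=[5]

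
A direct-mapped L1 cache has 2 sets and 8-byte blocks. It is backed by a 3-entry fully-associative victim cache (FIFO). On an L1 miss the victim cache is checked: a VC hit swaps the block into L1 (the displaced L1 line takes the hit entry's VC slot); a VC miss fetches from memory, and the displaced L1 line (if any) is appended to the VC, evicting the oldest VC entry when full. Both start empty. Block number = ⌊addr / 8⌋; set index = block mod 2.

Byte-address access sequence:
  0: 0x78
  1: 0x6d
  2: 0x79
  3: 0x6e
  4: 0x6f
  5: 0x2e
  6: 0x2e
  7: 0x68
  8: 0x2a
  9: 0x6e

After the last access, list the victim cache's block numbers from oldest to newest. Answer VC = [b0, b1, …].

VC = [15, 5]

#0 0x78→b15/s1 MISS; vc=[]
#1 0x6d→b13/s1 MISS; vc=[15]
#2 0x79→b15/s1 VC-HIT; vc=[13]
#3 0x6e→b13/s1 VC-HIT; vc=[15]
#4 0x6f→b13/s1 L1-HIT; vc=[15]
#5 0x2e→b5/s1 MISS; vc=[15,13]
#6 0x2e→b5/s1 L1-HIT; vc=[15,13]
#7 0x68→b13/s1 VC-HIT; vc=[15,5]
#8 0x2a→b5/s1 VC-HIT; vc=[15,13]
#9 0x6e→b13/s1 VC-HIT; vc=[15,5]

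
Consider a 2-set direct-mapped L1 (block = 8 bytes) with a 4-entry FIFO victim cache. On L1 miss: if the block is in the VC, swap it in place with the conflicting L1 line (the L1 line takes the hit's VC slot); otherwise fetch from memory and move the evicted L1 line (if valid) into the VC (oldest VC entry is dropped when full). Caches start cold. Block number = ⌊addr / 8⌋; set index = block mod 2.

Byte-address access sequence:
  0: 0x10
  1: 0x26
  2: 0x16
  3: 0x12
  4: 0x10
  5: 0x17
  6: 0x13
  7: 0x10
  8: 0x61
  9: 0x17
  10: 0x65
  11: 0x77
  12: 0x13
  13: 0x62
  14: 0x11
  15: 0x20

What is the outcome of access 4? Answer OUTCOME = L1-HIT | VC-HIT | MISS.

OUTCOME = L1-HIT

0: 0x10 (blk 2, set 0) → MISS  vc=[]
1: 0x26 (blk 4, set 0) → MISS  vc=[2]
2: 0x16 (blk 2, set 0) → VC-HIT  vc=[4]
3: 0x12 (blk 2, set 0) → L1-HIT  vc=[4]
4: 0x10 (blk 2, set 0) → L1-HIT  vc=[4]
5: 0x17 (blk 2, set 0) → L1-HIT  vc=[4]
6: 0x13 (blk 2, set 0) → L1-HIT  vc=[4]
7: 0x10 (blk 2, set 0) → L1-HIT  vc=[4]
8: 0x61 (blk 12, set 0) → MISS  vc=[4, 2]
9: 0x17 (blk 2, set 0) → VC-HIT  vc=[4, 12]
10: 0x65 (blk 12, set 0) → VC-HIT  vc=[4, 2]
11: 0x77 (blk 14, set 0) → MISS  vc=[4, 2, 12]
12: 0x13 (blk 2, set 0) → VC-HIT  vc=[4, 14, 12]
13: 0x62 (blk 12, set 0) → VC-HIT  vc=[4, 14, 2]
14: 0x11 (blk 2, set 0) → VC-HIT  vc=[4, 14, 12]
15: 0x20 (blk 4, set 0) → VC-HIT  vc=[2, 14, 12]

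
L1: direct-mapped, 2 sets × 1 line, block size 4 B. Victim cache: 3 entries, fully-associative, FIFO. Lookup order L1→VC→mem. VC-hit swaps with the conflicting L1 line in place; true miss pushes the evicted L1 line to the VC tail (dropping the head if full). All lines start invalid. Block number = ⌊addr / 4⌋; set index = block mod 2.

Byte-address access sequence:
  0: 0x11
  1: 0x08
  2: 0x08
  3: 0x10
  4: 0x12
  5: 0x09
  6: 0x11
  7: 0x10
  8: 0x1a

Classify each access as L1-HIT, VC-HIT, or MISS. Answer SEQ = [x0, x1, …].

#0 0x11→b4/s0 MISS; vc=[]
#1 0x8→b2/s0 MISS; vc=[4]
#2 0x8→b2/s0 L1-HIT; vc=[4]
#3 0x10→b4/s0 VC-HIT; vc=[2]
#4 0x12→b4/s0 L1-HIT; vc=[2]
#5 0x9→b2/s0 VC-HIT; vc=[4]
#6 0x11→b4/s0 VC-HIT; vc=[2]
#7 0x10→b4/s0 L1-HIT; vc=[2]
#8 0x1a→b6/s0 MISS; vc=[2,4]

SEQ = [MISS, MISS, L1-HIT, VC-HIT, L1-HIT, VC-HIT, VC-HIT, L1-HIT, MISS]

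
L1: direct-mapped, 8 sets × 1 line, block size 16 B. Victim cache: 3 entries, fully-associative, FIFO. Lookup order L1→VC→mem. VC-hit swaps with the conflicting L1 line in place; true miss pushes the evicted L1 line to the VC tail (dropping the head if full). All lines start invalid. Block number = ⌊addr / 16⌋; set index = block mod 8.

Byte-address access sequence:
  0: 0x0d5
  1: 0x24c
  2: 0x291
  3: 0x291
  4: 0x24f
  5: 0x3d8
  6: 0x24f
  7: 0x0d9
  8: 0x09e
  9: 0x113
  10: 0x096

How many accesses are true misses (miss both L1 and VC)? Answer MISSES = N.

0: 0xd5 (blk 13, set 5) → MISS  vc=[]
1: 0x24c (blk 36, set 4) → MISS  vc=[]
2: 0x291 (blk 41, set 1) → MISS  vc=[]
3: 0x291 (blk 41, set 1) → L1-HIT  vc=[]
4: 0x24f (blk 36, set 4) → L1-HIT  vc=[]
5: 0x3d8 (blk 61, set 5) → MISS  vc=[13]
6: 0x24f (blk 36, set 4) → L1-HIT  vc=[13]
7: 0xd9 (blk 13, set 5) → VC-HIT  vc=[61]
8: 0x9e (blk 9, set 1) → MISS  vc=[61, 41]
9: 0x113 (blk 17, set 1) → MISS  vc=[61, 41, 9]
10: 0x96 (blk 9, set 1) → VC-HIT  vc=[61, 41, 17]

MISSES = 6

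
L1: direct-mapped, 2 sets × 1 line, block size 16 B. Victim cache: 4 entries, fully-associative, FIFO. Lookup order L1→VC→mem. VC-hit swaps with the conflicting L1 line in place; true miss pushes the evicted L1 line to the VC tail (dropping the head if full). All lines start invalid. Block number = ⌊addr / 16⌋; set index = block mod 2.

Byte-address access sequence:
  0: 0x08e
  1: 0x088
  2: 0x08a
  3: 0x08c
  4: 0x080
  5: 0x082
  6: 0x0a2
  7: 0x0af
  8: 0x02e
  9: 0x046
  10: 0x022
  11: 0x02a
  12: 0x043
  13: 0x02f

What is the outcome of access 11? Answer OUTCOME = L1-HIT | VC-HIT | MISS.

OUTCOME = L1-HIT

  [0] addr=0x8e blk=8 s=0: MISS | VC []
  [1] addr=0x88 blk=8 s=0: L1-HIT | VC []
  [2] addr=0x8a blk=8 s=0: L1-HIT | VC []
  [3] addr=0x8c blk=8 s=0: L1-HIT | VC []
  [4] addr=0x80 blk=8 s=0: L1-HIT | VC []
  [5] addr=0x82 blk=8 s=0: L1-HIT | VC []
  [6] addr=0xa2 blk=10 s=0: MISS | VC [8]
  [7] addr=0xaf blk=10 s=0: L1-HIT | VC [8]
  [8] addr=0x2e blk=2 s=0: MISS | VC [8, 10]
  [9] addr=0x46 blk=4 s=0: MISS | VC [8, 10, 2]
  [10] addr=0x22 blk=2 s=0: VC-HIT | VC [8, 10, 4]
  [11] addr=0x2a blk=2 s=0: L1-HIT | VC [8, 10, 4]
  [12] addr=0x43 blk=4 s=0: VC-HIT | VC [8, 10, 2]
  [13] addr=0x2f blk=2 s=0: VC-HIT | VC [8, 10, 4]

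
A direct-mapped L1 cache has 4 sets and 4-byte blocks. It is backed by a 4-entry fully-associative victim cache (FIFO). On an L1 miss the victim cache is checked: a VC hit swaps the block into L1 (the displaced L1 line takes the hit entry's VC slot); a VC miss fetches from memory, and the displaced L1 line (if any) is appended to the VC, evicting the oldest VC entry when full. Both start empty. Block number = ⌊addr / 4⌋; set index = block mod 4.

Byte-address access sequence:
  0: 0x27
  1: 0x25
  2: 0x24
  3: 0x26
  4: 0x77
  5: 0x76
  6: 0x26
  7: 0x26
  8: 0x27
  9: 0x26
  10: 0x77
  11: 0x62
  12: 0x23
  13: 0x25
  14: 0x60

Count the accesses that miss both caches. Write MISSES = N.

MISSES = 4

  [0] addr=0x27 blk=9 s=1: MISS | VC []
  [1] addr=0x25 blk=9 s=1: L1-HIT | VC []
  [2] addr=0x24 blk=9 s=1: L1-HIT | VC []
  [3] addr=0x26 blk=9 s=1: L1-HIT | VC []
  [4] addr=0x77 blk=29 s=1: MISS | VC [9]
  [5] addr=0x76 blk=29 s=1: L1-HIT | VC [9]
  [6] addr=0x26 blk=9 s=1: VC-HIT | VC [29]
  [7] addr=0x26 blk=9 s=1: L1-HIT | VC [29]
  [8] addr=0x27 blk=9 s=1: L1-HIT | VC [29]
  [9] addr=0x26 blk=9 s=1: L1-HIT | VC [29]
  [10] addr=0x77 blk=29 s=1: VC-HIT | VC [9]
  [11] addr=0x62 blk=24 s=0: MISS | VC [9]
  [12] addr=0x23 blk=8 s=0: MISS | VC [9, 24]
  [13] addr=0x25 blk=9 s=1: VC-HIT | VC [29, 24]
  [14] addr=0x60 blk=24 s=0: VC-HIT | VC [29, 8]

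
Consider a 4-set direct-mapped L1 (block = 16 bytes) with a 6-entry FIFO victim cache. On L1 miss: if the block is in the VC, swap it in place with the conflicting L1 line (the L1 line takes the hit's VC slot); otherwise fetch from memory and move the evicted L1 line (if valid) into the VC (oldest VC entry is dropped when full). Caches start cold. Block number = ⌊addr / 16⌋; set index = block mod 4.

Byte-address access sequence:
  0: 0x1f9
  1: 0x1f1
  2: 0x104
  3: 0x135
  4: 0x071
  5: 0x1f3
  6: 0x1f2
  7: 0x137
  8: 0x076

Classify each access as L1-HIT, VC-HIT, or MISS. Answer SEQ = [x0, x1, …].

SEQ = [MISS, L1-HIT, MISS, MISS, MISS, VC-HIT, L1-HIT, VC-HIT, VC-HIT]

0: 0x1f9 (blk 31, set 3) → MISS  vc=[]
1: 0x1f1 (blk 31, set 3) → L1-HIT  vc=[]
2: 0x104 (blk 16, set 0) → MISS  vc=[]
3: 0x135 (blk 19, set 3) → MISS  vc=[31]
4: 0x71 (blk 7, set 3) → MISS  vc=[31, 19]
5: 0x1f3 (blk 31, set 3) → VC-HIT  vc=[7, 19]
6: 0x1f2 (blk 31, set 3) → L1-HIT  vc=[7, 19]
7: 0x137 (blk 19, set 3) → VC-HIT  vc=[7, 31]
8: 0x76 (blk 7, set 3) → VC-HIT  vc=[19, 31]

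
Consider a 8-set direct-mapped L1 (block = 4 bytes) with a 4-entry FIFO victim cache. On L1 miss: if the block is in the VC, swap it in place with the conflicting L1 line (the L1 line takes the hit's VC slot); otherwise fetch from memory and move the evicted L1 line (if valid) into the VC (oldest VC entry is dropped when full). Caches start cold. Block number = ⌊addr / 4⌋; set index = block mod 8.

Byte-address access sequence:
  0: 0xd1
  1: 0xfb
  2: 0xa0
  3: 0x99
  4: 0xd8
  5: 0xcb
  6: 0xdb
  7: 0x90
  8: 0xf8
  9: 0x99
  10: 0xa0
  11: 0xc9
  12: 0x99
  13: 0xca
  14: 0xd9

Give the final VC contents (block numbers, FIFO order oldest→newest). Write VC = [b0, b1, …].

0: 0xd1 (blk 52, set 4) → MISS  vc=[]
1: 0xfb (blk 62, set 6) → MISS  vc=[]
2: 0xa0 (blk 40, set 0) → MISS  vc=[]
3: 0x99 (blk 38, set 6) → MISS  vc=[62]
4: 0xd8 (blk 54, set 6) → MISS  vc=[62, 38]
5: 0xcb (blk 50, set 2) → MISS  vc=[62, 38]
6: 0xdb (blk 54, set 6) → L1-HIT  vc=[62, 38]
7: 0x90 (blk 36, set 4) → MISS  vc=[62, 38, 52]
8: 0xf8 (blk 62, set 6) → VC-HIT  vc=[54, 38, 52]
9: 0x99 (blk 38, set 6) → VC-HIT  vc=[54, 62, 52]
10: 0xa0 (blk 40, set 0) → L1-HIT  vc=[54, 62, 52]
11: 0xc9 (blk 50, set 2) → L1-HIT  vc=[54, 62, 52]
12: 0x99 (blk 38, set 6) → L1-HIT  vc=[54, 62, 52]
13: 0xca (blk 50, set 2) → L1-HIT  vc=[54, 62, 52]
14: 0xd9 (blk 54, set 6) → VC-HIT  vc=[38, 62, 52]

VC = [38, 62, 52]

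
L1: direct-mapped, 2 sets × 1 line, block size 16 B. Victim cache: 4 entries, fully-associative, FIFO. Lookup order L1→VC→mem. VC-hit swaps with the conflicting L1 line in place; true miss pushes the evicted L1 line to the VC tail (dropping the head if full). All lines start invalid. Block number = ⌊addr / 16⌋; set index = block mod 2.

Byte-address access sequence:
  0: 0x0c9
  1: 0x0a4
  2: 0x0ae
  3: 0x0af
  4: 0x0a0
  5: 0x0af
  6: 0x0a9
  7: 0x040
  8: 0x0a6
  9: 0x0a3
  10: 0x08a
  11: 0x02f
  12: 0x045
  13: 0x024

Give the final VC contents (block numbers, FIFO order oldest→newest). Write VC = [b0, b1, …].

  [0] addr=0xc9 blk=12 s=0: MISS | VC []
  [1] addr=0xa4 blk=10 s=0: MISS | VC [12]
  [2] addr=0xae blk=10 s=0: L1-HIT | VC [12]
  [3] addr=0xaf blk=10 s=0: L1-HIT | VC [12]
  [4] addr=0xa0 blk=10 s=0: L1-HIT | VC [12]
  [5] addr=0xaf blk=10 s=0: L1-HIT | VC [12]
  [6] addr=0xa9 blk=10 s=0: L1-HIT | VC [12]
  [7] addr=0x40 blk=4 s=0: MISS | VC [12, 10]
  [8] addr=0xa6 blk=10 s=0: VC-HIT | VC [12, 4]
  [9] addr=0xa3 blk=10 s=0: L1-HIT | VC [12, 4]
  [10] addr=0x8a blk=8 s=0: MISS | VC [12, 4, 10]
  [11] addr=0x2f blk=2 s=0: MISS | VC [12, 4, 10, 8]
  [12] addr=0x45 blk=4 s=0: VC-HIT | VC [12, 2, 10, 8]
  [13] addr=0x24 blk=2 s=0: VC-HIT | VC [12, 4, 10, 8]

VC = [12, 4, 10, 8]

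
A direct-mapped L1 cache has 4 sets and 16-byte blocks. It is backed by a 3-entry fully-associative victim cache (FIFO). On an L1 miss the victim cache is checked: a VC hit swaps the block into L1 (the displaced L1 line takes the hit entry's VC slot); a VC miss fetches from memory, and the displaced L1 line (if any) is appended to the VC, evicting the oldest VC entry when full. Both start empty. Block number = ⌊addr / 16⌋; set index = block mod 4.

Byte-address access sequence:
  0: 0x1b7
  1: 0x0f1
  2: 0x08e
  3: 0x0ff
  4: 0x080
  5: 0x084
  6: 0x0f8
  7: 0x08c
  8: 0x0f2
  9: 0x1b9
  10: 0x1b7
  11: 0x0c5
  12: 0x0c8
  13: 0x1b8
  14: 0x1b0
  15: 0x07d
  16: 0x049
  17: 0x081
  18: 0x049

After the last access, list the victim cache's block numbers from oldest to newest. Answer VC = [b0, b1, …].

#0 0x1b7→b27/s3 MISS; vc=[]
#1 0xf1→b15/s3 MISS; vc=[27]
#2 0x8e→b8/s0 MISS; vc=[27]
#3 0xff→b15/s3 L1-HIT; vc=[27]
#4 0x80→b8/s0 L1-HIT; vc=[27]
#5 0x84→b8/s0 L1-HIT; vc=[27]
#6 0xf8→b15/s3 L1-HIT; vc=[27]
#7 0x8c→b8/s0 L1-HIT; vc=[27]
#8 0xf2→b15/s3 L1-HIT; vc=[27]
#9 0x1b9→b27/s3 VC-HIT; vc=[15]
#10 0x1b7→b27/s3 L1-HIT; vc=[15]
#11 0xc5→b12/s0 MISS; vc=[15,8]
#12 0xc8→b12/s0 L1-HIT; vc=[15,8]
#13 0x1b8→b27/s3 L1-HIT; vc=[15,8]
#14 0x1b0→b27/s3 L1-HIT; vc=[15,8]
#15 0x7d→b7/s3 MISS; vc=[15,8,27]
#16 0x49→b4/s0 MISS; vc=[8,27,12]
#17 0x81→b8/s0 VC-HIT; vc=[4,27,12]
#18 0x49→b4/s0 VC-HIT; vc=[8,27,12]

VC = [8, 27, 12]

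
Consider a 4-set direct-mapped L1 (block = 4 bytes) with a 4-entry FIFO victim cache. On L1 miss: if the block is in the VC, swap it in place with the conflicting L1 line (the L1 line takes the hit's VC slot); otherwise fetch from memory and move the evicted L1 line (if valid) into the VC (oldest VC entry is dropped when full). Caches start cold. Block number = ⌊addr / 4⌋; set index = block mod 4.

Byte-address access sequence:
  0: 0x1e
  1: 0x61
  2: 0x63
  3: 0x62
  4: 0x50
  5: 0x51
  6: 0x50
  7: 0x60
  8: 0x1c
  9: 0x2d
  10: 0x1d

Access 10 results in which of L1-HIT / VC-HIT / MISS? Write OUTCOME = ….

#0 0x1e→b7/s3 MISS; vc=[]
#1 0x61→b24/s0 MISS; vc=[]
#2 0x63→b24/s0 L1-HIT; vc=[]
#3 0x62→b24/s0 L1-HIT; vc=[]
#4 0x50→b20/s0 MISS; vc=[24]
#5 0x51→b20/s0 L1-HIT; vc=[24]
#6 0x50→b20/s0 L1-HIT; vc=[24]
#7 0x60→b24/s0 VC-HIT; vc=[20]
#8 0x1c→b7/s3 L1-HIT; vc=[20]
#9 0x2d→b11/s3 MISS; vc=[20,7]
#10 0x1d→b7/s3 VC-HIT; vc=[20,11]

OUTCOME = VC-HIT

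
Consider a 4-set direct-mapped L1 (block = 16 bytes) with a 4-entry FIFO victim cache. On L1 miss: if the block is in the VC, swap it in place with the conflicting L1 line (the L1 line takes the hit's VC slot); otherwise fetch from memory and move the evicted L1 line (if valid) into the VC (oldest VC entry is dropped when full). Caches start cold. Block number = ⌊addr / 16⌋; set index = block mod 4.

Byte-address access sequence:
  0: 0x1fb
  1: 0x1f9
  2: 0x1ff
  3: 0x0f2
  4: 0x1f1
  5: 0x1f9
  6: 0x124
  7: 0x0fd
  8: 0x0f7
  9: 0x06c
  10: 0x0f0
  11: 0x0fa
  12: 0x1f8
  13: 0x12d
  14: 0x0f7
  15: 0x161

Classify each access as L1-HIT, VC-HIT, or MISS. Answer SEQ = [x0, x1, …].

SEQ = [MISS, L1-HIT, L1-HIT, MISS, VC-HIT, L1-HIT, MISS, VC-HIT, L1-HIT, MISS, L1-HIT, L1-HIT, VC-HIT, VC-HIT, VC-HIT, MISS]

#0 0x1fb→b31/s3 MISS; vc=[]
#1 0x1f9→b31/s3 L1-HIT; vc=[]
#2 0x1ff→b31/s3 L1-HIT; vc=[]
#3 0xf2→b15/s3 MISS; vc=[31]
#4 0x1f1→b31/s3 VC-HIT; vc=[15]
#5 0x1f9→b31/s3 L1-HIT; vc=[15]
#6 0x124→b18/s2 MISS; vc=[15]
#7 0xfd→b15/s3 VC-HIT; vc=[31]
#8 0xf7→b15/s3 L1-HIT; vc=[31]
#9 0x6c→b6/s2 MISS; vc=[31,18]
#10 0xf0→b15/s3 L1-HIT; vc=[31,18]
#11 0xfa→b15/s3 L1-HIT; vc=[31,18]
#12 0x1f8→b31/s3 VC-HIT; vc=[15,18]
#13 0x12d→b18/s2 VC-HIT; vc=[15,6]
#14 0xf7→b15/s3 VC-HIT; vc=[31,6]
#15 0x161→b22/s2 MISS; vc=[31,6,18]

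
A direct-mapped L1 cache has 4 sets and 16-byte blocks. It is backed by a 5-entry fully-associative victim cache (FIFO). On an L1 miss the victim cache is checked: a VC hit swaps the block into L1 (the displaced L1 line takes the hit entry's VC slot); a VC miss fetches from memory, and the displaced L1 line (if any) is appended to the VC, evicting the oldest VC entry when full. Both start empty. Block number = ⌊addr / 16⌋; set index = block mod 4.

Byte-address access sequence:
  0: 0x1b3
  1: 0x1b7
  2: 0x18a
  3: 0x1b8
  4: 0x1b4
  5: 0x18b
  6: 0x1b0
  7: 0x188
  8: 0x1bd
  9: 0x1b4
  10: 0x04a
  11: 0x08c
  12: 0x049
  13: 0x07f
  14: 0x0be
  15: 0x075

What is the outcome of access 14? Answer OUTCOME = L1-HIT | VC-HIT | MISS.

#0 0x1b3→b27/s3 MISS; vc=[]
#1 0x1b7→b27/s3 L1-HIT; vc=[]
#2 0x18a→b24/s0 MISS; vc=[]
#3 0x1b8→b27/s3 L1-HIT; vc=[]
#4 0x1b4→b27/s3 L1-HIT; vc=[]
#5 0x18b→b24/s0 L1-HIT; vc=[]
#6 0x1b0→b27/s3 L1-HIT; vc=[]
#7 0x188→b24/s0 L1-HIT; vc=[]
#8 0x1bd→b27/s3 L1-HIT; vc=[]
#9 0x1b4→b27/s3 L1-HIT; vc=[]
#10 0x4a→b4/s0 MISS; vc=[24]
#11 0x8c→b8/s0 MISS; vc=[24,4]
#12 0x49→b4/s0 VC-HIT; vc=[24,8]
#13 0x7f→b7/s3 MISS; vc=[24,8,27]
#14 0xbe→b11/s3 MISS; vc=[24,8,27,7]
#15 0x75→b7/s3 VC-HIT; vc=[24,8,27,11]

OUTCOME = MISS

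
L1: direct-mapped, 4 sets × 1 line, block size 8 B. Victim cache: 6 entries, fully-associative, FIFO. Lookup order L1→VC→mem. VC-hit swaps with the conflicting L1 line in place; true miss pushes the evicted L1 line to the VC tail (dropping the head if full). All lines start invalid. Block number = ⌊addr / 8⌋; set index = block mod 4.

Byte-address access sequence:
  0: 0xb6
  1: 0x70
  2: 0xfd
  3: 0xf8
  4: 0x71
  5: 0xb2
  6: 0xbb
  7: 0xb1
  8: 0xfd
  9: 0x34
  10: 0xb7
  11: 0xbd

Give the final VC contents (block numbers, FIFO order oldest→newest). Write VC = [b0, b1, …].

VC = [14, 31, 6]

#0 0xb6→b22/s2 MISS; vc=[]
#1 0x70→b14/s2 MISS; vc=[22]
#2 0xfd→b31/s3 MISS; vc=[22]
#3 0xf8→b31/s3 L1-HIT; vc=[22]
#4 0x71→b14/s2 L1-HIT; vc=[22]
#5 0xb2→b22/s2 VC-HIT; vc=[14]
#6 0xbb→b23/s3 MISS; vc=[14,31]
#7 0xb1→b22/s2 L1-HIT; vc=[14,31]
#8 0xfd→b31/s3 VC-HIT; vc=[14,23]
#9 0x34→b6/s2 MISS; vc=[14,23,22]
#10 0xb7→b22/s2 VC-HIT; vc=[14,23,6]
#11 0xbd→b23/s3 VC-HIT; vc=[14,31,6]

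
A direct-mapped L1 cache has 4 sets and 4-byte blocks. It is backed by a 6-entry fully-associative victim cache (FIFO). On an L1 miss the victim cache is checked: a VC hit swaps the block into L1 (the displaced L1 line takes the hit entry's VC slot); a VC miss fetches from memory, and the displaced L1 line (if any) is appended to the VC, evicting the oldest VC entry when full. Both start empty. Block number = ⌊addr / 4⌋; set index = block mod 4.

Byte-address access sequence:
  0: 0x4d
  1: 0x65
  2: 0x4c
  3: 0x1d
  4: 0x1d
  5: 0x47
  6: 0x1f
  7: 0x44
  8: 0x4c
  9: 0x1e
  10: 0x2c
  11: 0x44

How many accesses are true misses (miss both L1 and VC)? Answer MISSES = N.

MISSES = 5

#0 0x4d→b19/s3 MISS; vc=[]
#1 0x65→b25/s1 MISS; vc=[]
#2 0x4c→b19/s3 L1-HIT; vc=[]
#3 0x1d→b7/s3 MISS; vc=[19]
#4 0x1d→b7/s3 L1-HIT; vc=[19]
#5 0x47→b17/s1 MISS; vc=[19,25]
#6 0x1f→b7/s3 L1-HIT; vc=[19,25]
#7 0x44→b17/s1 L1-HIT; vc=[19,25]
#8 0x4c→b19/s3 VC-HIT; vc=[7,25]
#9 0x1e→b7/s3 VC-HIT; vc=[19,25]
#10 0x2c→b11/s3 MISS; vc=[19,25,7]
#11 0x44→b17/s1 L1-HIT; vc=[19,25,7]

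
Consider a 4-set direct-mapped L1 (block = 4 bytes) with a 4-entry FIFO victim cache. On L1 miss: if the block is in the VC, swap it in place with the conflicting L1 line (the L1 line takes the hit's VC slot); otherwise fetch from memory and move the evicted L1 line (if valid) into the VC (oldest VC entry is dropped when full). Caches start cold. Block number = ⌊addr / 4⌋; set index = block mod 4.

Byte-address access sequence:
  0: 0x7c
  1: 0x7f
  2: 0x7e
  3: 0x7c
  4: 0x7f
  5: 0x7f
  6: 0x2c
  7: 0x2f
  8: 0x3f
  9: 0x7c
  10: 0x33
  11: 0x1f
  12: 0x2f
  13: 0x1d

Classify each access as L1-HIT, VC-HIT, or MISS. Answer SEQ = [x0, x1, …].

0: 0x7c (blk 31, set 3) → MISS  vc=[]
1: 0x7f (blk 31, set 3) → L1-HIT  vc=[]
2: 0x7e (blk 31, set 3) → L1-HIT  vc=[]
3: 0x7c (blk 31, set 3) → L1-HIT  vc=[]
4: 0x7f (blk 31, set 3) → L1-HIT  vc=[]
5: 0x7f (blk 31, set 3) → L1-HIT  vc=[]
6: 0x2c (blk 11, set 3) → MISS  vc=[31]
7: 0x2f (blk 11, set 3) → L1-HIT  vc=[31]
8: 0x3f (blk 15, set 3) → MISS  vc=[31, 11]
9: 0x7c (blk 31, set 3) → VC-HIT  vc=[15, 11]
10: 0x33 (blk 12, set 0) → MISS  vc=[15, 11]
11: 0x1f (blk 7, set 3) → MISS  vc=[15, 11, 31]
12: 0x2f (blk 11, set 3) → VC-HIT  vc=[15, 7, 31]
13: 0x1d (blk 7, set 3) → VC-HIT  vc=[15, 11, 31]

SEQ = [MISS, L1-HIT, L1-HIT, L1-HIT, L1-HIT, L1-HIT, MISS, L1-HIT, MISS, VC-HIT, MISS, MISS, VC-HIT, VC-HIT]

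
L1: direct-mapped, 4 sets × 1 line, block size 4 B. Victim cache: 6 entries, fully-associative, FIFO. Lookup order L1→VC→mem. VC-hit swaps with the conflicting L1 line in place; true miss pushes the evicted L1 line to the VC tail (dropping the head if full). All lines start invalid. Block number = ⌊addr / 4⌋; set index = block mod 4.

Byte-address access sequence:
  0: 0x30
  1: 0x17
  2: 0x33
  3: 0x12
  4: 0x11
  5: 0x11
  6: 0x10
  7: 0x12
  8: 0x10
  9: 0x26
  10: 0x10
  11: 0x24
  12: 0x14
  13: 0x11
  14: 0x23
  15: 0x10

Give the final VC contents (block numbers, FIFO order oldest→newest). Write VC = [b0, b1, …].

VC = [12, 9, 8]

#0 0x30→b12/s0 MISS; vc=[]
#1 0x17→b5/s1 MISS; vc=[]
#2 0x33→b12/s0 L1-HIT; vc=[]
#3 0x12→b4/s0 MISS; vc=[12]
#4 0x11→b4/s0 L1-HIT; vc=[12]
#5 0x11→b4/s0 L1-HIT; vc=[12]
#6 0x10→b4/s0 L1-HIT; vc=[12]
#7 0x12→b4/s0 L1-HIT; vc=[12]
#8 0x10→b4/s0 L1-HIT; vc=[12]
#9 0x26→b9/s1 MISS; vc=[12,5]
#10 0x10→b4/s0 L1-HIT; vc=[12,5]
#11 0x24→b9/s1 L1-HIT; vc=[12,5]
#12 0x14→b5/s1 VC-HIT; vc=[12,9]
#13 0x11→b4/s0 L1-HIT; vc=[12,9]
#14 0x23→b8/s0 MISS; vc=[12,9,4]
#15 0x10→b4/s0 VC-HIT; vc=[12,9,8]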